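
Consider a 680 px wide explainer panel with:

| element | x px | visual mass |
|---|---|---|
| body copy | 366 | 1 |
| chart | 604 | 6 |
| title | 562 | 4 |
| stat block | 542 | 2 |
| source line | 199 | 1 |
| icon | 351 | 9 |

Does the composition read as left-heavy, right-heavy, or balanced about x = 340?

Σw = 1 + 6 + 4 + 2 + 1 + 9 = 23.
Σw·x = 10680; x̄ = 10680/23 ≈ 464.35.
Since 464.3 is right of 340, the composition reads right-heavy.

right-heavy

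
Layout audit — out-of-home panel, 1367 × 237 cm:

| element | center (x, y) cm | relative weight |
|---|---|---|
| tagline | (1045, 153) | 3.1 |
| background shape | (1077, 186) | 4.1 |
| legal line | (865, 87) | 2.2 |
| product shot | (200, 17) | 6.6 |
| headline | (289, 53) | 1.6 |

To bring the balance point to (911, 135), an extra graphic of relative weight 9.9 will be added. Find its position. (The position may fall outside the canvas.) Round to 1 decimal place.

(1385.0, 210.8)

New total weight: (3.1 + 4.1 + 2.2 + 6.6 + 1.6) + 9.9 = 27.5.
Along x: (11340.6 + 9.9·x) / 27.5 = 911 (existing moment 3.1·1045 + 4.1·1077 + 2.2·865 + 6.6·200 + 1.6·289 = 11340.6) ⇒ x = (25052.5 − 11340.6) / 9.9 ≈ 1385.04.
Along y: (1625.3 + 9.9·y) / 27.5 = 135 (existing moment 3.1·153 + 4.1·186 + 2.2·87 + 6.6·17 + 1.6·53 = 1625.3) ⇒ y = (3712.5 − 1625.3) / 9.9 ≈ 210.83.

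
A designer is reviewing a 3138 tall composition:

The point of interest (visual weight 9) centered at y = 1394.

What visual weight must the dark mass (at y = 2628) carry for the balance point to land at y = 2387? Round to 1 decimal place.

The single fixed element contributes weight 9, moment 9·1394 = 12546.
Balance at y = 2387 requires (12546 + w·2628) / (9 + w) = 2387.
Rearranging, w·(2628 − 2387) = 2387·9 − 12546 = 8937, so w ≈ 8937/241 = 37.08.

w ≈ 37.1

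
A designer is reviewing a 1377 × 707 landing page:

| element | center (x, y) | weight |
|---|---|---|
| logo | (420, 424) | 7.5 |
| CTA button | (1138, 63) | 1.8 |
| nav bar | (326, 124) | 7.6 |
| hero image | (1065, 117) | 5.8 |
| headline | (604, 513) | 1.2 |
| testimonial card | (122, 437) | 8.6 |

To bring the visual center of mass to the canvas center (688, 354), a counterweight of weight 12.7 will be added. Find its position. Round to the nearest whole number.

(1218, 529)

With the counterweight, Σw becomes 7.5 + 1.8 + 7.6 + 5.8 + 1.2 + 8.6 + 12.7 = 45.2.
Along x: (15627.0 + 12.7·x) / 45.2 = 688 (existing moment 7.5·420 + 1.8·1138 + 7.6·326 + 5.8·1065 + 1.2·604 + 8.6·122 = 15627.0) ⇒ x = (31097.6 − 15627.0) / 12.7 ≈ 1218.16.
Along y: (9288.2 + 12.7·y) / 45.2 = 354 (existing moment 7.5·424 + 1.8·63 + 7.6·124 + 5.8·117 + 1.2·513 + 8.6·437 = 9288.2) ⇒ y = (16000.8 − 9288.2) / 12.7 ≈ 528.55.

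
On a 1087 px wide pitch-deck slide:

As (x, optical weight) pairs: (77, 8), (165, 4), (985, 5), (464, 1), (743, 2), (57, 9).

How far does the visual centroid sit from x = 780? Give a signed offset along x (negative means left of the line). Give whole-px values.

Total weight = 8 + 4 + 5 + 1 + 2 + 9 = 29.
x: moment 8664 / weight 29 ≈ 298.76
Against x = 780, that's 298.76 − 780 = -481.24.

≈ -481 px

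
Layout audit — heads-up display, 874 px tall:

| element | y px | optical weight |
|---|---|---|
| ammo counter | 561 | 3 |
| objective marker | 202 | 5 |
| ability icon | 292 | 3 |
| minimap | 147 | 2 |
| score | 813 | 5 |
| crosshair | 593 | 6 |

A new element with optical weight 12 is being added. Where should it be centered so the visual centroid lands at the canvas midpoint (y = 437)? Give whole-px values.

y ≈ 354

New total weight: (3 + 5 + 3 + 2 + 5 + 6) + 12 = 36.
y: need Σw·y = 36·437 = 15732. Existing = 3·561 + 5·202 + 3·292 + 2·147 + 5·813 + 6·593 = 11486. Remainder 4246 / 12 ≈ 353.83.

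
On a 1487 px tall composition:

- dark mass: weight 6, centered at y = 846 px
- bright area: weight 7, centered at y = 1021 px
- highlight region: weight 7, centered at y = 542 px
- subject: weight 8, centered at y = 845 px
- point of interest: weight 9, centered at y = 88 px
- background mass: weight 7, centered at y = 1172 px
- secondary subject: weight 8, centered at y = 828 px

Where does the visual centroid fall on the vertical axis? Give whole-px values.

Weights sum to 6 + 7 + 7 + 8 + 9 + 7 + 8 = 52.
y-moment: 6·846 + 7·1021 + 7·542 + 8·845 + 9·88 + 7·1172 + 8·828 = 38397; centroid 38397/52 ≈ 738.40.

y ≈ 738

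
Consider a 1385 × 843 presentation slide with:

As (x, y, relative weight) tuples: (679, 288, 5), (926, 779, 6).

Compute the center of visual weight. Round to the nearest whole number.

(814, 556)

Weights sum to 5 + 6 = 11.
x-moment: 5·679 + 6·926 = 8951; centroid 8951/11 ≈ 813.73.
y-moment: 5·288 + 6·779 = 6114; centroid 6114/11 ≈ 555.82.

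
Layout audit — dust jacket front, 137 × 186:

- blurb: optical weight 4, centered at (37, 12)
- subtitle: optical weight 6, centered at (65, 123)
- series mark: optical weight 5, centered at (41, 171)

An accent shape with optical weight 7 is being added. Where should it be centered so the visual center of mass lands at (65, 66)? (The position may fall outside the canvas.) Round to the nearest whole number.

(98, -27)

New total weight: (4 + 6 + 5) + 7 = 22.
x: need Σw·x = 22·65 = 1430. Existing = 4·37 + 6·65 + 5·41 = 743. Remainder 687 / 7 ≈ 98.14.
y: need Σw·y = 22·66 = 1452. Existing = 4·12 + 6·123 + 5·171 = 1641. Remainder -189 / 7 ≈ -27.00.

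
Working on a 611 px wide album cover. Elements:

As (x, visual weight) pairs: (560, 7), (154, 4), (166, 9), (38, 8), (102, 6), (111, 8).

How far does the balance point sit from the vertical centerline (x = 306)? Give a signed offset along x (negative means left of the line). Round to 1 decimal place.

Total weight = 7 + 4 + 9 + 8 + 6 + 8 = 42.
Σw·x = 7834; x̄ = 7834/42 ≈ 186.52.
Difference: 186.52 − 306 ≈ -119.48.

≈ -119.5 px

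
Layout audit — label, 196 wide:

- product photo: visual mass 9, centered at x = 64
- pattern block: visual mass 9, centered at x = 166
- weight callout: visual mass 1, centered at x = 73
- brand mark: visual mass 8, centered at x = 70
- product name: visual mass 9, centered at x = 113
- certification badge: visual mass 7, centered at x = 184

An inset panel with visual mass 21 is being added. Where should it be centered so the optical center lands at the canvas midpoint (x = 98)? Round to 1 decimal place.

After adding the inset panel, total weight = 9 + 9 + 1 + 8 + 9 + 7 + 21 = 64.
x: need Σw·x = 64·98 = 6272. Existing = 9·64 + 9·166 + 1·73 + 8·70 + 9·113 + 7·184 = 5008. Remainder 1264 / 21 ≈ 60.19.

x ≈ 60.2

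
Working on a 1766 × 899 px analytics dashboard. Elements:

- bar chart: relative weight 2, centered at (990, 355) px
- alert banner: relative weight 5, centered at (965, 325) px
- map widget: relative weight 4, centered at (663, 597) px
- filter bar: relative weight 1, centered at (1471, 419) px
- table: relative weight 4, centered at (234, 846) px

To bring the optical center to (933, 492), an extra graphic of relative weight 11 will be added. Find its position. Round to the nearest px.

(1212, 433)

After adding the extra graphic, total weight = 2 + 5 + 4 + 1 + 4 + 11 = 27.
Along x: (11864 + 11·x) / 27 = 933 (existing moment 2·990 + 5·965 + 4·663 + 1·1471 + 4·234 = 11864) ⇒ x = (25191 − 11864) / 11 ≈ 1211.55.
Along y: (8526 + 11·y) / 27 = 492 (existing moment 2·355 + 5·325 + 4·597 + 1·419 + 4·846 = 8526) ⇒ y = (13284 − 8526) / 11 ≈ 432.55.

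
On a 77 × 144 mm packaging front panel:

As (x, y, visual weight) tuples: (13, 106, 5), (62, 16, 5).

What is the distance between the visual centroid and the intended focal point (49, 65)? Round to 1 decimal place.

≈ 12.2 mm

Total weight = 5 + 5 = 10.
x-moment: 5·13 + 5·62 = 375; centroid 375/10 ≈ 37.50.
y-moment: 5·106 + 5·16 = 610; centroid 610/10 ≈ 61.00.
From (49, 65): dx = -11.50, dy = -4.00, so the distance is √(dx²+dy²) ≈ 12.18.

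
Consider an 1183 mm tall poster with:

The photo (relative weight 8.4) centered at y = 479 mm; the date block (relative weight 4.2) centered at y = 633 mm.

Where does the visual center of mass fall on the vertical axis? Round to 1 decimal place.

Σw = 8.4 + 4.2 = 12.6.
y-moment: 8.4·479 + 4.2·633 = 6682.2; centroid 6682.2/12.6 ≈ 530.33.

y ≈ 530.3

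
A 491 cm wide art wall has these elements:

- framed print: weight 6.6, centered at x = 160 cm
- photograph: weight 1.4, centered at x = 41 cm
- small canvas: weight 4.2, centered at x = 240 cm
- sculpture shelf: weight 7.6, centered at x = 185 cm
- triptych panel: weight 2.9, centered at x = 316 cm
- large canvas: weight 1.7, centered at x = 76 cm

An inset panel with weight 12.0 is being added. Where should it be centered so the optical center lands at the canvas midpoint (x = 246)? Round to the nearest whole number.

x ≈ 365

After adding the inset panel, total weight = 6.6 + 1.4 + 4.2 + 7.6 + 2.9 + 1.7 + 12.0 = 36.4.
x: target moment 36.4×246 = 8954.4; current 6.6·160 + 1.4·41 + 4.2·240 + 7.6·185 + 2.9·316 + 1.7·76 = 4573.0; the inset panel supplies 4381.4, so x = 4381.4/12.0 ≈ 365.12.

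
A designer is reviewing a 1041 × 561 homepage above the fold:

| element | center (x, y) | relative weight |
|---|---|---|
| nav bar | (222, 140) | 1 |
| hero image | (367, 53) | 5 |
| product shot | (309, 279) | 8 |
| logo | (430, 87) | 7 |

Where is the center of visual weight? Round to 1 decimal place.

(359.0, 154.6)

Total weight = 1 + 5 + 8 + 7 = 21.
x-moment: 1·222 + 5·367 + 8·309 + 7·430 = 7539; centroid 7539/21 ≈ 359.00.
y-moment: 1·140 + 5·53 + 8·279 + 7·87 = 3246; centroid 3246/21 ≈ 154.57.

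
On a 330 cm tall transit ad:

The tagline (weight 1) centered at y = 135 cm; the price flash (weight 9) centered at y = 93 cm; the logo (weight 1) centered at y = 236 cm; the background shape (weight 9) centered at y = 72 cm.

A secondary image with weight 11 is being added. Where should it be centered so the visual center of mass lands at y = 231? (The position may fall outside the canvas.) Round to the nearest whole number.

y ≈ 482

With the secondary image, Σw becomes 1 + 9 + 1 + 9 + 11 = 31.
y: target moment 31×231 = 7161; current 1·135 + 9·93 + 1·236 + 9·72 = 1856; the secondary image supplies 5305, so y = 5305/11 ≈ 482.27.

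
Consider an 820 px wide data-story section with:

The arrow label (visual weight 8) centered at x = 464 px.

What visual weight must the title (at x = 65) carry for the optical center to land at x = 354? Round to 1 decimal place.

w ≈ 3.0

Known: weight 8 with moment 8·464 = 3712.
Balance at x = 354 requires (3712 + w·65) / (8 + w) = 354.
Rearranging, w·(65 − 354) = 354·8 − 3712 = -880, so w ≈ -880/-289 = 3.04.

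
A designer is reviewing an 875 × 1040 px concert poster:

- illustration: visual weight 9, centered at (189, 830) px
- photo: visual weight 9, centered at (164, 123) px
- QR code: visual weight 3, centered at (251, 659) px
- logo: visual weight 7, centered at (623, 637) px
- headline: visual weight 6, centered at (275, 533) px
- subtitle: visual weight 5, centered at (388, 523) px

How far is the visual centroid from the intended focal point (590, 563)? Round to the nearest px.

≈ 287 px

Weights sum to 9 + 9 + 3 + 7 + 6 + 5 = 39.
x: (9·189 + 9·164 + 3·251 + 7·623 + 6·275 + 5·388) / 39 = 11881 / 39 ≈ 304.64
y: (9·830 + 9·123 + 3·659 + 7·637 + 6·533 + 5·523) / 39 = 20826 / 39 ≈ 534.00
Offset from (590, 563): Δx ≈ -285.36, Δy ≈ -29.00; distance = √(Δx² + Δy²) ≈ 286.83.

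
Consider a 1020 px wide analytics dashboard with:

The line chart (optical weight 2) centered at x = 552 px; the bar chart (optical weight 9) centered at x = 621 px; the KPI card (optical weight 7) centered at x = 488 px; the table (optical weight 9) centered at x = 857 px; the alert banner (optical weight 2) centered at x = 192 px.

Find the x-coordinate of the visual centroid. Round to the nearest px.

x ≈ 628

Weights sum to 2 + 9 + 7 + 9 + 2 = 29.
x: (2·552 + 9·621 + 7·488 + 9·857 + 2·192) / 29 = 18206 / 29 ≈ 627.79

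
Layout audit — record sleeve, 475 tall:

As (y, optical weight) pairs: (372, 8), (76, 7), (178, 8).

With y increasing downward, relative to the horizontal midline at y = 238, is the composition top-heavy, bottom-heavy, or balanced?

top-heavy

Σw = 8 + 7 + 8 = 23.
y: (8·372 + 7·76 + 8·178) / 23 = 4932 / 23 ≈ 214.43
214.4 lies above (smaller y than) the midline 238, so the layout is top-heavy.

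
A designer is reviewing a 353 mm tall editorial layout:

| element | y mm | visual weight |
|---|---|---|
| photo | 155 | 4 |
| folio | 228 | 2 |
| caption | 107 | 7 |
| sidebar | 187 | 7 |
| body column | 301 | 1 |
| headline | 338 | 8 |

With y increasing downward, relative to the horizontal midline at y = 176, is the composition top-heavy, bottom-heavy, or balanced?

bottom-heavy

Σw = 4 + 2 + 7 + 7 + 1 + 8 = 29.
Σw·y = 4·155 + 2·228 + 7·107 + 7·187 + 1·301 + 8·338 = 6139, so ȳ = 6139/29 ≈ 211.69.
211.7 lies below (larger y than) the midline 176, so the layout is bottom-heavy.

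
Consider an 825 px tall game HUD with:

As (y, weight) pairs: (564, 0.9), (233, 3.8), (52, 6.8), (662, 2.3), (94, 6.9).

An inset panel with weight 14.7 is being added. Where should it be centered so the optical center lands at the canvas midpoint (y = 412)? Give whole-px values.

y ≈ 726

After adding the inset panel, total weight = 0.9 + 3.8 + 6.8 + 2.3 + 6.9 + 14.7 = 35.4.
y: target moment 35.4×412 = 14584.8; current 0.9·564 + 3.8·233 + 6.8·52 + 2.3·662 + 6.9·94 = 3917.8; the inset panel supplies 10667.0, so y = 10667.0/14.7 ≈ 725.65.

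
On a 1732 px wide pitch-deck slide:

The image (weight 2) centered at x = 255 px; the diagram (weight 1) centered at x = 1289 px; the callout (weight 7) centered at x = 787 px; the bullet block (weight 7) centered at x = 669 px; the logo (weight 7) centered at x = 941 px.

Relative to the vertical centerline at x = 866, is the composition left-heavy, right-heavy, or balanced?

Σw = 2 + 1 + 7 + 7 + 7 = 24.
x: (2·255 + 1·1289 + 7·787 + 7·669 + 7·941) / 24 = 18578 / 24 ≈ 774.08
774.1 lies left of the midline 866, so the layout is left-heavy.

left-heavy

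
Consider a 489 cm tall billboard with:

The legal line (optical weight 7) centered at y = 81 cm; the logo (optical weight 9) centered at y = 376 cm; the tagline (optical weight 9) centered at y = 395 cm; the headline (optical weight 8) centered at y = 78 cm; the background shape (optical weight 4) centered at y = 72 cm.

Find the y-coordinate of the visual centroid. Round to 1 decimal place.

Weights sum to 7 + 9 + 9 + 8 + 4 = 37.
y-moment: 7·81 + 9·376 + 9·395 + 8·78 + 4·72 = 8418; centroid 8418/37 ≈ 227.51.

y ≈ 227.5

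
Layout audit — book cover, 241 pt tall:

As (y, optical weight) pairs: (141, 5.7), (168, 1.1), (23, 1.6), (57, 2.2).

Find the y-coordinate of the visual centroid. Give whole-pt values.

y ≈ 109

Σw = 5.7 + 1.1 + 1.6 + 2.2 = 10.6.
y: (5.7·141 + 1.1·168 + 1.6·23 + 2.2·57) / 10.6 = 1150.7 / 10.6 ≈ 108.56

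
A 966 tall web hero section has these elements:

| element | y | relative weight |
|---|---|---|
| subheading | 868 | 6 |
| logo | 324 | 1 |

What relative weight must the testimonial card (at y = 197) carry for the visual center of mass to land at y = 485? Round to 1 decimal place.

Existing Σw = 7 (6 + 1); existing moment 6·868 + 1·324 = 5532.
Set Σw·y/Σw = 485: (5532 + 197w) = 485·(7 + w).
So w = (485·7 − 5532)/(197 − 485) = -2137/-288 ≈ 7.42.

w ≈ 7.4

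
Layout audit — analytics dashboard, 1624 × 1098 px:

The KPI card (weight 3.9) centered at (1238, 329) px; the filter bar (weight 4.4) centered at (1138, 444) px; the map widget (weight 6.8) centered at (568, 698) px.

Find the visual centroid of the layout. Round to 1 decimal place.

Total weight = 3.9 + 4.4 + 6.8 = 15.1.
x: (3.9·1238 + 4.4·1138 + 6.8·568) / 15.1 = 13697.8 / 15.1 ≈ 907.14
y: (3.9·329 + 4.4·444 + 6.8·698) / 15.1 = 7983.1 / 15.1 ≈ 528.68

(907.1, 528.7)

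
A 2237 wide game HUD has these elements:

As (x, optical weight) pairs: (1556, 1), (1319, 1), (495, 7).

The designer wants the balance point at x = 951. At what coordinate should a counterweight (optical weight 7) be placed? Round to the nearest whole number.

x ≈ 1268

With the counterweight, Σw becomes 1 + 1 + 7 + 7 = 16.
Along x: (6340 + 7·x) / 16 = 951 (existing moment 1·1556 + 1·1319 + 7·495 = 6340) ⇒ x = (15216 − 6340) / 7 ≈ 1268.00.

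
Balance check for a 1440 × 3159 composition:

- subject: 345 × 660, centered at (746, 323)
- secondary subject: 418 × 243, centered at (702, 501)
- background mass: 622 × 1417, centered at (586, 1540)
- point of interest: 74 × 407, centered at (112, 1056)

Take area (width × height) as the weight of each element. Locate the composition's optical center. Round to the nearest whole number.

Areas: subject 345·660 = 227700, secondary subject 418·243 = 101574, background mass 622·1417 = 881374, point of interest 74·407 = 30118. Total weight = 1240766.
x: (227700·746 + 101574·702 + 881374·586 + 30118·112) / 1240766 = 761027528 / 1240766 ≈ 613.35
y: (227700·323 + 101574·501 + 881374·1540 + 30118·1056) / 1240766 = 1513556242 / 1240766 ≈ 1219.86

(613, 1220)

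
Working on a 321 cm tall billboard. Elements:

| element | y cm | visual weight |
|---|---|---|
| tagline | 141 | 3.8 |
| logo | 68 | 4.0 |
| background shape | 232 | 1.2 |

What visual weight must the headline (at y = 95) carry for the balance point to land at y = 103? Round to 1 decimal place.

w ≈ 19.9

Existing Σw = 9.0 (3.8 + 4.0 + 1.2); existing moment 3.8·141 + 4.0·68 + 1.2·232 = 1086.2.
Balance at y = 103 requires (1086.2 + w·95) / (9.0 + w) = 103.
So w = (103·9.0 − 1086.2)/(95 − 103) = -159.2/-8 ≈ 19.90.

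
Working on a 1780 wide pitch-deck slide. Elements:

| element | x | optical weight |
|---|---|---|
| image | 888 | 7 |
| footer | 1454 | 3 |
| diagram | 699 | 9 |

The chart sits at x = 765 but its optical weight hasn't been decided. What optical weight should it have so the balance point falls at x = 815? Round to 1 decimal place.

Existing Σw = 19 (7 + 3 + 9); existing moment 7·888 + 3·1454 + 9·699 = 16869.
Balance at x = 815 requires (16869 + w·765) / (19 + w) = 815.
Solving: w = (815·19 − 16869) / (765 − 815) = -1384 / -50 ≈ 27.68.

w ≈ 27.7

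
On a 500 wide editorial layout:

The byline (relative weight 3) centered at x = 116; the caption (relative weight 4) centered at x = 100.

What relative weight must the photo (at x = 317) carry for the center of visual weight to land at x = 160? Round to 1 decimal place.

Fixed elements: Σw = 3 + 4 = 7, Σw·x = 3·116 + 4·100 = 748.
Set Σw·x/Σw = 160: (748 + 317w) = 160·(7 + w).
Rearranging, w·(317 − 160) = 160·7 − 748 = 372, so w ≈ 372/157 = 2.37.

w ≈ 2.4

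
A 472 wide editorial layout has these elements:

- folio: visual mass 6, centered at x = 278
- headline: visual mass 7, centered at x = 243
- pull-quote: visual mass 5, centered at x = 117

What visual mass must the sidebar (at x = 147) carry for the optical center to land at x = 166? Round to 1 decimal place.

Fixed elements: Σw = 6 + 7 + 5 = 18, Σw·x = 6·278 + 7·243 + 5·117 = 3954.
Set Σw·x/Σw = 166: (3954 + 147w) = 166·(18 + w).
Rearranging, w·(147 − 166) = 166·18 − 3954 = -966, so w ≈ -966/-19 = 50.84.

w ≈ 50.8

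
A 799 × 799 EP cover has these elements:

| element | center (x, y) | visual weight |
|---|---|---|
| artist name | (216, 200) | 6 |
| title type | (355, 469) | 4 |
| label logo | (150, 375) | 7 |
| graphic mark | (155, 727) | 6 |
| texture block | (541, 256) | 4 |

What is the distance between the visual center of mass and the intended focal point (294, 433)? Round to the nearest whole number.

≈ 46

Weights sum to 6 + 4 + 7 + 6 + 4 = 27.
Σw·x = 6·216 + 4·355 + 7·150 + 6·155 + 4·541 = 6860, so x̄ = 6860/27 ≈ 254.07.
Σw·y = 6·200 + 4·469 + 7·375 + 6·727 + 4·256 = 11087, so ȳ = 11087/27 ≈ 410.63.
Relative to (294, 433): Δ = (-39.93, -22.37); |Δ| = √(-39.93² + -22.37²) ≈ 45.77.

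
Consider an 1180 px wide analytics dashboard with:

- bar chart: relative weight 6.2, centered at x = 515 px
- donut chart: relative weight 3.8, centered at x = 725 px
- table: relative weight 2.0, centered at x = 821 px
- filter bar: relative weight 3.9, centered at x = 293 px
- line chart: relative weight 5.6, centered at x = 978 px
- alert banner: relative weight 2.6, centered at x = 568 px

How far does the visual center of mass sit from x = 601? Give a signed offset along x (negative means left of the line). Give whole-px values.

≈ 50 px

Total weight = 6.2 + 3.8 + 2.0 + 3.9 + 5.6 + 2.6 = 24.1.
x: (6.2·515 + 3.8·725 + 2.0·821 + 3.9·293 + 5.6·978 + 2.6·568) / 24.1 = 15686.3 / 24.1 ≈ 650.88
Difference: 650.88 − 601 ≈ 49.88.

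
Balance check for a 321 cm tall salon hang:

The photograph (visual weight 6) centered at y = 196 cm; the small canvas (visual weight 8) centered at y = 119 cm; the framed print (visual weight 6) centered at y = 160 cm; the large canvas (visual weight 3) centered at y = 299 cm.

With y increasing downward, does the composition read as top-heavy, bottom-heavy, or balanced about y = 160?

Total weight = 6 + 8 + 6 + 3 = 23.
y-moment: 6·196 + 8·119 + 6·160 + 3·299 = 3985; centroid 3985/23 ≈ 173.26.
Since 173.3 is below (larger y than) 160, the composition reads bottom-heavy.

bottom-heavy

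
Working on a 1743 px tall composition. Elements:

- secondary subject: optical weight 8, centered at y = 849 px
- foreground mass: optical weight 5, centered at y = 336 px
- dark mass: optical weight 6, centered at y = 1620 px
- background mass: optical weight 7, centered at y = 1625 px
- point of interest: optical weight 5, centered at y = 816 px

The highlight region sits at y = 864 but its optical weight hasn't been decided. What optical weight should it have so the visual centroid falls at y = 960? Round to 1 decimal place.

w ≈ 40.5

Existing Σw = 31 (8 + 5 + 6 + 7 + 5); existing moment 8·849 + 5·336 + 6·1620 + 7·1625 + 5·816 = 33647.
Balance at y = 960 requires (33647 + w·864) / (31 + w) = 960.
So w = (960·31 − 33647)/(864 − 960) = -3887/-96 ≈ 40.49.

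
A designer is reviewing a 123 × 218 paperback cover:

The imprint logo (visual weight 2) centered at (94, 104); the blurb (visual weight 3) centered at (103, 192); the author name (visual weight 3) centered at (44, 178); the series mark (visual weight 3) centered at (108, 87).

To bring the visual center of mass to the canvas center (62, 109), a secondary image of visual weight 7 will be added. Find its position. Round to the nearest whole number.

After adding the secondary image, total weight = 2 + 3 + 3 + 3 + 7 = 18.
Along x: (953 + 7·x) / 18 = 62 (existing moment 2·94 + 3·103 + 3·44 + 3·108 = 953) ⇒ x = (1116 − 953) / 7 ≈ 23.29.
Along y: (1579 + 7·y) / 18 = 109 (existing moment 2·104 + 3·192 + 3·178 + 3·87 = 1579) ⇒ y = (1962 − 1579) / 7 ≈ 54.71.

(23, 55)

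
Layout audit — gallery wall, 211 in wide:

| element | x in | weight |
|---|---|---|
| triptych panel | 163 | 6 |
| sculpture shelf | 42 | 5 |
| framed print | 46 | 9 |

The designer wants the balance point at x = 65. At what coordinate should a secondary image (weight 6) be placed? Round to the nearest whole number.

x ≈ 15

With the secondary image, Σw becomes 6 + 5 + 9 + 6 = 26.
Along x: (1602 + 6·x) / 26 = 65 (existing moment 6·163 + 5·42 + 9·46 = 1602) ⇒ x = (1690 − 1602) / 6 ≈ 14.67.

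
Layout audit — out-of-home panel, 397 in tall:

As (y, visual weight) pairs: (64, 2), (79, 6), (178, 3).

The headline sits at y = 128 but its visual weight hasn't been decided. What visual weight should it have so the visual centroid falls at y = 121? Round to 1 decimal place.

w ≈ 27.9

Fixed elements: Σw = 2 + 6 + 3 = 11, Σw·y = 2·64 + 6·79 + 3·178 = 1136.
Set Σw·y/Σw = 121: (1136 + 128w) = 121·(11 + w).
So w = (121·11 − 1136)/(128 − 121) = 195/7 ≈ 27.86.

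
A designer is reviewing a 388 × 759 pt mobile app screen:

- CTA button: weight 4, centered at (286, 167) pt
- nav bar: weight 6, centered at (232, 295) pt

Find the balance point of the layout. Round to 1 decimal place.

Total weight = 4 + 6 = 10.
Σw·x = 4·286 + 6·232 = 2536, so x̄ = 2536/10 ≈ 253.60.
Σw·y = 4·167 + 6·295 = 2438, so ȳ = 2438/10 ≈ 243.80.

(253.6, 243.8)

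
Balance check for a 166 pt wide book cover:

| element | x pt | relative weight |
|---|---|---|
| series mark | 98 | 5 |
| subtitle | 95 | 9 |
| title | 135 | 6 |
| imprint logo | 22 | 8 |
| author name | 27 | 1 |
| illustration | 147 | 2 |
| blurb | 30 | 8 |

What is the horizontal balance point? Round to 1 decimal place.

Σw = 5 + 9 + 6 + 8 + 1 + 2 + 8 = 39.
Σw·x = 2892; x̄ = 2892/39 ≈ 74.15.

x ≈ 74.2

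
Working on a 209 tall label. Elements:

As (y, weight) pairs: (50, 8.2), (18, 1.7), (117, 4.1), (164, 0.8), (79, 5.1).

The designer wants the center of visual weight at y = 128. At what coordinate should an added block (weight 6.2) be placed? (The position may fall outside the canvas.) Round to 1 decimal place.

y ≈ 304.3

New total weight: (8.2 + 1.7 + 4.1 + 0.8 + 5.1) + 6.2 = 26.1.
y: target moment 26.1×128 = 3340.8; current 8.2·50 + 1.7·18 + 4.1·117 + 0.8·164 + 5.1·79 = 1454.4; the added block supplies 1886.4, so y = 1886.4/6.2 ≈ 304.26.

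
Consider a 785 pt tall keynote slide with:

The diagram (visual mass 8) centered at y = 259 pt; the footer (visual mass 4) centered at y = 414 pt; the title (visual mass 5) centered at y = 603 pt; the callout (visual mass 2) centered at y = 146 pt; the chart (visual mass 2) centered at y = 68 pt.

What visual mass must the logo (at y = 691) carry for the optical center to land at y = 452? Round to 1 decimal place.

Existing Σw = 21 (8 + 4 + 5 + 2 + 2); existing moment 8·259 + 4·414 + 5·603 + 2·146 + 2·68 = 7171.
For the centroid to hit 452: (7171 + w·691) / (21 + w) = 452.
Solving: w = (452·21 − 7171) / (691 − 452) = 2321 / 239 ≈ 9.71.

w ≈ 9.7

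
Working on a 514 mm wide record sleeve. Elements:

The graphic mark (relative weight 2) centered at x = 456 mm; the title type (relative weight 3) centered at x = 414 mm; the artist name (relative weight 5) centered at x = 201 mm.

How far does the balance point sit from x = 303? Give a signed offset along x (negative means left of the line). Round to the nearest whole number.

≈ 13 mm

Weights sum to 2 + 3 + 5 = 10.
x: (2·456 + 3·414 + 5·201) / 10 = 3159 / 10 ≈ 315.90
Offset from x = 303: 315.90 − 303 ≈ 12.90.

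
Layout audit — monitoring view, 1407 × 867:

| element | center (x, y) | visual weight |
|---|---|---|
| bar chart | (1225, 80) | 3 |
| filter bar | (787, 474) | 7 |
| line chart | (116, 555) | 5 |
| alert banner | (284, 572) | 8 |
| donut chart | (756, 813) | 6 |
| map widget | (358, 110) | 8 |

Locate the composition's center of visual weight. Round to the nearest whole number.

Total weight = 3 + 7 + 5 + 8 + 6 + 8 = 37.
x: moment 19436 / weight 37 ≈ 525.30
y: moment 16667 / weight 37 ≈ 450.46

(525, 450)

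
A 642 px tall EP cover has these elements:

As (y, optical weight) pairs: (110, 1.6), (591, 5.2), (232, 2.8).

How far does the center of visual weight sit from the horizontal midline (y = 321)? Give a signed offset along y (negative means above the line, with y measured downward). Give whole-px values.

Total weight = 1.6 + 5.2 + 2.8 = 9.6.
Σw·y = 1.6·110 + 5.2·591 + 2.8·232 = 3898.8, so ȳ = 3898.8/9.6 ≈ 406.13.
Difference: 406.13 − 321 ≈ 85.13.

≈ 85 px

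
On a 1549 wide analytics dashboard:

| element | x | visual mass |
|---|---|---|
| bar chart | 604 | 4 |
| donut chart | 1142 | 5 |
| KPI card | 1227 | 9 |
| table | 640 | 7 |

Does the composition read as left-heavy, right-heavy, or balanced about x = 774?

right-heavy

Weights sum to 4 + 5 + 9 + 7 = 25.
x-moment: 4·604 + 5·1142 + 9·1227 + 7·640 = 23649; centroid 23649/25 ≈ 945.96.
946.0 vs midline 774 → right-heavy.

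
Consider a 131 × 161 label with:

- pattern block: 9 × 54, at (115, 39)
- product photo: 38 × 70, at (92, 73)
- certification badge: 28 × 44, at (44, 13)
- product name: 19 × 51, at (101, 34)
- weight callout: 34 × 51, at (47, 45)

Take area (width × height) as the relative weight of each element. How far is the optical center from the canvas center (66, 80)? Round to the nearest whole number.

≈ 33

Areas: pattern block 9·54 = 486, product photo 38·70 = 2660, certification badge 28·44 = 1232, product name 19·51 = 969, weight callout 34·51 = 1734. Total weight = 7081.
Σw·x = 486·115 + 2660·92 + 1232·44 + 969·101 + 1734·47 = 534185, so x̄ = 534185/7081 ≈ 75.44.
Σw·y = 486·39 + 2660·73 + 1232·13 + 969·34 + 1734·45 = 340126, so ȳ = 340126/7081 ≈ 48.03.
Relative to (66, 80): Δ = (9.44, -31.97); |Δ| = √(9.44² + -31.97²) ≈ 33.33.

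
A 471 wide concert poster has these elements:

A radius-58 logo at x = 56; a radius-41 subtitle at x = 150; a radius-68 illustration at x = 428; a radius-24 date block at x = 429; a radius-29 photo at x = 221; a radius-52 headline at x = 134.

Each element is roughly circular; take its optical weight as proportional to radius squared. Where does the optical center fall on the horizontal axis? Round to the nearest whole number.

x ≈ 233

Weights ∝ r²: logo 58² = 3364, subtitle 41² = 1681, illustration 68² = 4624, date block 24² = 576, photo 29² = 841, headline 52² = 2704; Σw = 13790.
x-moment: 3364·56 + 1681·150 + 4624·428 + 576·429 + 841·221 + 2704·134 = 3214907; centroid 3214907/13790 ≈ 233.13.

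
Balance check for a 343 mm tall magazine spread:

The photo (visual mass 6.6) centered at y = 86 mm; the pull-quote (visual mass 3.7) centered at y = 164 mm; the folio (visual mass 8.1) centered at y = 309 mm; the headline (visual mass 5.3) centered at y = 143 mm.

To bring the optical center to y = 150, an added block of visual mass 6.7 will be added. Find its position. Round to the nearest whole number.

y ≈ 19

New total weight: (6.6 + 3.7 + 8.1 + 5.3) + 6.7 = 30.4.
y: target moment 30.4×150 = 4560.0; current 6.6·86 + 3.7·164 + 8.1·309 + 5.3·143 = 4435.2; the added block supplies 124.8, so y = 124.8/6.7 ≈ 18.63.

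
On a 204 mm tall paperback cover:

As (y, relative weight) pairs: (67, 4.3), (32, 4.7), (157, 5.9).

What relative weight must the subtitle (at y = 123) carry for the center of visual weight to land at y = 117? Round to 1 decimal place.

w ≈ 63.1

Known weights sum to 4.3 + 4.7 + 5.9 = 14.9; their moment is 4.3·67 + 4.7·32 + 5.9·157 = 1364.8.
For the centroid to hit 117: (1364.8 + w·123) / (14.9 + w) = 117.
Solving: w = (117·14.9 − 1364.8) / (123 − 117) = 378.5 / 6 ≈ 63.08.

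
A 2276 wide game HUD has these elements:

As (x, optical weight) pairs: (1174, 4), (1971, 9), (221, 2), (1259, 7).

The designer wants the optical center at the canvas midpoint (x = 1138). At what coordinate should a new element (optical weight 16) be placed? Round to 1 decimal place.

After adding the new element, total weight = 4 + 9 + 2 + 7 + 16 = 38.
x: need Σw·x = 38·1138 = 43244. Existing = 4·1174 + 9·1971 + 2·221 + 7·1259 = 31690. Remainder 11554 / 16 ≈ 722.12.

x ≈ 722.1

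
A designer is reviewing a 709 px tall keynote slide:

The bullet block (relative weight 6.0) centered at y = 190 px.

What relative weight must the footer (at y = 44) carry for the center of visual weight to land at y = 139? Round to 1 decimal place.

Known: weight 6.0 with moment 6.0·190 = 1140.0.
Balance at y = 139 requires (1140.0 + w·44) / (6.0 + w) = 139.
So w = (139·6.0 − 1140.0)/(44 − 139) = -306.0/-95 ≈ 3.22.

w ≈ 3.2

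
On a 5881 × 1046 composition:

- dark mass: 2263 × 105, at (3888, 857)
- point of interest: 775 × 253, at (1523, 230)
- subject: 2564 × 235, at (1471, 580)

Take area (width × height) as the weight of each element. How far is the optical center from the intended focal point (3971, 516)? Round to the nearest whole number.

≈ 1937

Areas: dark mass 2263·105 = 237615, point of interest 775·253 = 196075, subject 2564·235 = 602540. Total weight = 1036230.
x: (237615·3888 + 196075·1523 + 602540·1471) / 1036230 = 2108805685 / 1036230 ≈ 2035.07
y: (237615·857 + 196075·230 + 602540·580) / 1036230 = 598206505 / 1036230 ≈ 577.29
Offset from (3971, 516): Δx ≈ -1935.93, Δy ≈ 61.29; distance = √(Δx² + Δy²) ≈ 1936.90.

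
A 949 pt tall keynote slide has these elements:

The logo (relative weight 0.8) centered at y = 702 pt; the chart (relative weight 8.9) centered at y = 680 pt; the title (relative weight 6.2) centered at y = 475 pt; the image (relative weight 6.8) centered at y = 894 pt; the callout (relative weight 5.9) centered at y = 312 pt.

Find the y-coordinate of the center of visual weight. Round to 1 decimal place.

Σw = 0.8 + 8.9 + 6.2 + 6.8 + 5.9 = 28.6.
y-moment: 0.8·702 + 8.9·680 + 6.2·475 + 6.8·894 + 5.9·312 = 17478.6; centroid 17478.6/28.6 ≈ 611.14.

y ≈ 611.1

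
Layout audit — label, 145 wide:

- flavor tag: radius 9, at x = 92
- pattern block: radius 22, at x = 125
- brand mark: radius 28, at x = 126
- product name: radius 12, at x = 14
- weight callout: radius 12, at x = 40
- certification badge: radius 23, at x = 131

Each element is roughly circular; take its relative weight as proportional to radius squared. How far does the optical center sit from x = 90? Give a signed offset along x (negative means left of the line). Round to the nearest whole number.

≈ 23

Weights ∝ r²: flavor tag 9² = 81, pattern block 22² = 484, brand mark 28² = 784, product name 12² = 144, weight callout 12² = 144, certification badge 23² = 529; Σw = 2166.
x: (81·92 + 484·125 + 784·126 + 144·14 + 144·40 + 529·131) / 2166 = 243811 / 2166 ≈ 112.56
Difference: 112.56 − 90 ≈ 22.56.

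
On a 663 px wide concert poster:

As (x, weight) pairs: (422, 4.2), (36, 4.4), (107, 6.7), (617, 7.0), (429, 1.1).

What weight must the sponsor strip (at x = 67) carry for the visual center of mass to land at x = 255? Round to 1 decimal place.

Existing Σw = 23.4 (4.2 + 4.4 + 6.7 + 7.0 + 1.1); existing moment 4.2·422 + 4.4·36 + 6.7·107 + 7.0·617 + 1.1·429 = 7438.6.
For the centroid to hit 255: (7438.6 + w·67) / (23.4 + w) = 255.
So w = (255·23.4 − 7438.6)/(67 − 255) = -1471.6/-188 ≈ 7.83.

w ≈ 7.8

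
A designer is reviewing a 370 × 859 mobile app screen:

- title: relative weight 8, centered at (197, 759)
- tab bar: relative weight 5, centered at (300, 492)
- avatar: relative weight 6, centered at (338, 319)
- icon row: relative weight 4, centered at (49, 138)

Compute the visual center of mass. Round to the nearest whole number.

(230, 478)

Σw = 8 + 5 + 6 + 4 = 23.
x: (8·197 + 5·300 + 6·338 + 4·49) / 23 = 5300 / 23 ≈ 230.43
y: (8·759 + 5·492 + 6·319 + 4·138) / 23 = 10998 / 23 ≈ 478.17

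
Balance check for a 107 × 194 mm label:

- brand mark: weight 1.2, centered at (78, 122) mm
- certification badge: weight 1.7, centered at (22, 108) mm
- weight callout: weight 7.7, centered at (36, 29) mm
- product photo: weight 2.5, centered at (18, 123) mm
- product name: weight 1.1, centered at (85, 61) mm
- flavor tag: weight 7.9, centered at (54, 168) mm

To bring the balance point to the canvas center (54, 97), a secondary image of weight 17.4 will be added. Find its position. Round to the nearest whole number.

(67, 91)

After adding the secondary image, total weight = 1.2 + 1.7 + 7.7 + 2.5 + 1.1 + 7.9 + 17.4 = 39.5.
Along x: (973.3 + 17.4·x) / 39.5 = 54 (existing moment 1.2·78 + 1.7·22 + 7.7·36 + 2.5·18 + 1.1·85 + 7.9·54 = 973.3) ⇒ x = (2133.0 − 973.3) / 17.4 ≈ 66.65.
Along y: (2255.1 + 17.4·y) / 39.5 = 97 (existing moment 1.2·122 + 1.7·108 + 7.7·29 + 2.5·123 + 1.1·61 + 7.9·168 = 2255.1) ⇒ y = (3831.5 − 2255.1) / 17.4 ≈ 90.60.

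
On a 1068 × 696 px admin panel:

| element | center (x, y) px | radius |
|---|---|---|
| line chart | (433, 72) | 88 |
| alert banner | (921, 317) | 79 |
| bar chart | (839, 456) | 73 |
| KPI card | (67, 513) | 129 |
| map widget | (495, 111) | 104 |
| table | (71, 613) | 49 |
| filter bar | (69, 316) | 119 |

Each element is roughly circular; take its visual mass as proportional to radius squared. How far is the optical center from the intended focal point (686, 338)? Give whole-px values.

≈ 352 px

r² weights: line chart 88² = 7744, alert banner 79² = 6241, bar chart 73² = 5329, KPI card 129² = 16641, map widget 104² = 10816, table 49² = 2401, filter bar 119² = 14161. Total = 63333.
x: moment 21188591 / weight 63333 ≈ 334.56
y: moment 20650087 / weight 63333 ≈ 326.06
From (686, 338): dx = -351.44, dy = -11.94, so the distance is √(dx²+dy²) ≈ 351.64.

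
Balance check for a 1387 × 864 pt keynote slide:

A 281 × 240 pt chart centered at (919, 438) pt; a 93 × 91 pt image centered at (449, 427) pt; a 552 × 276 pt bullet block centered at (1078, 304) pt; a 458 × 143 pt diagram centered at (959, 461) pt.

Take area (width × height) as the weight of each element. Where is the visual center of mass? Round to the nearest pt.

Areas → weights: chart 281·240 = 67440, image 93·91 = 8463, bullet block 552·276 = 152352, diagram 458·143 = 65494; Σw = 293749.
Σw·x = 67440·919 + 8463·449 + 152352·1078 + 65494·959 = 292821449, so x̄ = 292821449/293749 ≈ 996.84.
Σw·y = 67440·438 + 8463·427 + 152352·304 + 65494·461 = 109660163, so ȳ = 109660163/293749 ≈ 373.31.

(997, 373)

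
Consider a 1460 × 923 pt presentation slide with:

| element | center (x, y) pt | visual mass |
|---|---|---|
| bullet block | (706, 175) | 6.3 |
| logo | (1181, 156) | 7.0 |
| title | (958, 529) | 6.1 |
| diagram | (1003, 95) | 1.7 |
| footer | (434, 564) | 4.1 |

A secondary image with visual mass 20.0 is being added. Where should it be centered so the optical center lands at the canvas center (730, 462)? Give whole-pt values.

With the secondary image, Σw becomes 6.3 + 7.0 + 6.1 + 1.7 + 4.1 + 20.0 = 45.2.
Along x: (22043.1 + 20.0·x) / 45.2 = 730 (existing moment 6.3·706 + 7.0·1181 + 6.1·958 + 1.7·1003 + 4.1·434 = 22043.1) ⇒ x = (32996.0 − 22043.1) / 20.0 ≈ 547.65.
Along y: (7895.3 + 20.0·y) / 45.2 = 462 (existing moment 6.3·175 + 7.0·156 + 6.1·529 + 1.7·95 + 4.1·564 = 7895.3) ⇒ y = (20882.4 − 7895.3) / 20.0 ≈ 649.36.

(548, 649)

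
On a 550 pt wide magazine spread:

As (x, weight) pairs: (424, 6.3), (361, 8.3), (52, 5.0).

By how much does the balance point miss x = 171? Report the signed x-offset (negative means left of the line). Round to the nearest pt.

Weights sum to 6.3 + 8.3 + 5.0 = 19.6.
x-moment: 6.3·424 + 8.3·361 + 5.0·52 = 5927.5; centroid 5927.5/19.6 ≈ 302.42.
Difference: 302.42 − 171 ≈ 131.42.

≈ 131 pt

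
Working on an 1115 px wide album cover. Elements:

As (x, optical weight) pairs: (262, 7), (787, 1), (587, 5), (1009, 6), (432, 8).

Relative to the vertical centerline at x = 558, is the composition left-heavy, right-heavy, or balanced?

Weights sum to 7 + 1 + 5 + 6 + 8 = 27.
x-moment: 7·262 + 1·787 + 5·587 + 6·1009 + 8·432 = 15066; centroid 15066/27 ≈ 558.00.
The centroid 558.00 matches the midline at 558, so the layout is balanced.

balanced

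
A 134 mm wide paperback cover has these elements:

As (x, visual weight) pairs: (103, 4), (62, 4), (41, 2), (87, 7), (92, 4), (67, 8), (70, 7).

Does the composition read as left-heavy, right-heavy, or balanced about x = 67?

Σw = 4 + 4 + 2 + 7 + 4 + 8 + 7 = 36.
x-moment: 4·103 + 4·62 + 2·41 + 7·87 + 4·92 + 8·67 + 7·70 = 2745; centroid 2745/36 ≈ 76.25.
76.2 lies right of the midline 67, so the layout is right-heavy.

right-heavy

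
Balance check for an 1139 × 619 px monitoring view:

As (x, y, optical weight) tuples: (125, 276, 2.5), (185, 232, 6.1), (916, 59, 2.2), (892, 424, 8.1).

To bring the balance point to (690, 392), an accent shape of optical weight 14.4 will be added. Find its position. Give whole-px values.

(854, 513)

New total weight: (2.5 + 6.1 + 2.2 + 8.1) + 14.4 = 33.3.
x: need Σw·x = 33.3·690 = 22977.0. Existing = 2.5·125 + 6.1·185 + 2.2·916 + 8.1·892 = 10681.4. Remainder 12295.6 / 14.4 ≈ 853.86.
y: need Σw·y = 33.3·392 = 13053.6. Existing = 2.5·276 + 6.1·232 + 2.2·59 + 8.1·424 = 5669.4. Remainder 7384.2 / 14.4 ≈ 512.79.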